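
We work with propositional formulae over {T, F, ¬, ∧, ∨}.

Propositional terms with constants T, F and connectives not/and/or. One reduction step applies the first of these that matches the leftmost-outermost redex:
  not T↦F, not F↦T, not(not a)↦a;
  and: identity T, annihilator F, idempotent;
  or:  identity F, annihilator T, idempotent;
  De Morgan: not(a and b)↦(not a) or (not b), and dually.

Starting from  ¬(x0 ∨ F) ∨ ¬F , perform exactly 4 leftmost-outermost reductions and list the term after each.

Answer: after 4 steps: ¬x0 ∨ T

Reduction:
  start: ¬(x0 ∨ F) ∨ ¬F
  →1  (¬x0 ∧ ¬F) ∨ ¬F
  →2  (¬x0 ∧ T) ∨ ¬F
  →3  ¬x0 ∨ ¬F
  →4  ¬x0 ∨ T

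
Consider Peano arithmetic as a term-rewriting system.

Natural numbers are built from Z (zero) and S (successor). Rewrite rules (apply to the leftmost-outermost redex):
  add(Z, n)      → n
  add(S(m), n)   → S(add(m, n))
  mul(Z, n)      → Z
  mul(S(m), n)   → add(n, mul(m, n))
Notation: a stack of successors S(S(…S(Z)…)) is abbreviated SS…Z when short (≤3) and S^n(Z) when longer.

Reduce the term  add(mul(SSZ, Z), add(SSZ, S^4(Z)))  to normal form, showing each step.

  start: add(mul(SSZ, Z), add(SSZ, S^4(Z)))
  [1] add(add(Z, mul(SZ, Z)), add(SSZ, S^4(Z)))
  [2] add(mul(SZ, Z), add(SSZ, S^4(Z)))
  [3] add(add(Z, mul(Z, Z)), add(SSZ, S^4(Z)))
  [4] add(mul(Z, Z), add(SSZ, S^4(Z)))
  [5] add(Z, add(SSZ, S^4(Z)))
  [6] add(SSZ, S^4(Z))
  [7] S(add(SZ, S^4(Z)))
  [8] S(S(add(Z, S^4(Z))))
  [9] S^6(Z)

Answer: normal form = S^6(Z)  (in 9 steps)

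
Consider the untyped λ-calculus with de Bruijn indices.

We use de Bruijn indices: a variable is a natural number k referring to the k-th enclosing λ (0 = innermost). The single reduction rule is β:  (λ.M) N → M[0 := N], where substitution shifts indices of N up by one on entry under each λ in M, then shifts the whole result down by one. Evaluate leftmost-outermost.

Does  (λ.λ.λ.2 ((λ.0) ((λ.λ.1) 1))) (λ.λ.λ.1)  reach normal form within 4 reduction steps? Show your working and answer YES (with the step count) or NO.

  start: (λ.λ.λ.2 ((λ.0) ((λ.λ.1) 1))) (λ.λ.λ.1)
  [1] λ.λ.(λ.λ.λ.1) ((λ.0) ((λ.λ.1) 1))
  [2] λ.λ.λ.λ.1

Answer: YES — reaches normal form λ.λ.λ.λ.1 in 2 ≤ 4 steps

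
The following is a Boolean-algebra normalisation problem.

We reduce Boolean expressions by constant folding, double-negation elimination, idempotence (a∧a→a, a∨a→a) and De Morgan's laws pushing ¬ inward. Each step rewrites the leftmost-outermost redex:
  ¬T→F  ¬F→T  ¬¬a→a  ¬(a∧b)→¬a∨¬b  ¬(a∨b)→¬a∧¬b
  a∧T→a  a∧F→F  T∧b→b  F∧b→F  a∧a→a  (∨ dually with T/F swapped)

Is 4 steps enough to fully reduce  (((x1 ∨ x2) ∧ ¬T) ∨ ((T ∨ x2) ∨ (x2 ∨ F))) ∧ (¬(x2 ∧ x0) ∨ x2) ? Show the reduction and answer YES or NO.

  start: (((x1 ∨ x2) ∧ ¬T) ∨ ((T ∨ x2) ∨ (x2 ∨ F))) ∧ (¬(x2 ∧ x0) ∨ x2)
  →1  (((x1 ∨ x2) ∧ F) ∨ ((T ∨ x2) ∨ (x2 ∨ F))) ∧ (¬(x2 ∧ x0) ∨ x2)
  →2  (F ∨ ((T ∨ x2) ∨ (x2 ∨ F))) ∧ (¬(x2 ∧ x0) ∨ x2)
  →3  ((T ∨ x2) ∨ (x2 ∨ F)) ∧ (¬(x2 ∧ x0) ∨ x2)
  →4  (T ∨ (x2 ∨ F)) ∧ (¬(x2 ∧ x0) ∨ x2)

Answer: NO — after 4 steps the term is (T ∨ (x2 ∨ F)) ∧ (¬(x2 ∧ x0) ∨ x2), not yet normal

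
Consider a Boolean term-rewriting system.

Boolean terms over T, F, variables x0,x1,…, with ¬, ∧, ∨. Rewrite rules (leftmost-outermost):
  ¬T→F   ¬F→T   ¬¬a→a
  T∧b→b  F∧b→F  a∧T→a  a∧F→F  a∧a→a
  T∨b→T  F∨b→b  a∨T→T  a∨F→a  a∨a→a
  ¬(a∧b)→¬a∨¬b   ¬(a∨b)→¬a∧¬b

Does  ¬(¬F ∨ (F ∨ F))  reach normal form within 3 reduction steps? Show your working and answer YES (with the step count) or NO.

  start: ¬(¬F ∨ (F ∨ F))
  [1] ¬¬F ∧ ¬(F ∨ F)
  [2] F ∧ ¬(F ∨ F)
  [3] F

Answer: YES — reaches normal form F in 3 ≤ 3 steps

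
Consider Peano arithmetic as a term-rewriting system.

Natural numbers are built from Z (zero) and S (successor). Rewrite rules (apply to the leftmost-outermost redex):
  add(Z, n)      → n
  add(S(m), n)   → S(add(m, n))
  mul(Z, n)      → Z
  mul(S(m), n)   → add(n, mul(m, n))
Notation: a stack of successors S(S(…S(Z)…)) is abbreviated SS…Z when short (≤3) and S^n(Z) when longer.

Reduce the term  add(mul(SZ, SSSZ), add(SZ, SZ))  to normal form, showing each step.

  start: add(mul(SZ, SSSZ), add(SZ, SZ))
  [1] add(add(SSSZ, mul(Z, SSSZ)), add(SZ, SZ))
  [2] add(S(add(SSZ, mul(Z, SSSZ))), add(SZ, SZ))
  [3] S(add(add(SSZ, mul(Z, SSSZ)), add(SZ, SZ)))
  [4] S(add(S(add(SZ, mul(Z, SSSZ))), add(SZ, SZ)))
  [5] S(S(add(add(SZ, mul(Z, SSSZ)), add(SZ, SZ))))
  [6] S(S(add(S(add(Z, mul(Z, SSSZ))), add(SZ, SZ))))
  [7] S(S(S(add(add(Z, mul(Z, SSSZ)), add(SZ, SZ)))))
  [8] S(S(S(add(mul(Z, SSSZ), add(SZ, SZ)))))
  [9] S(S(S(add(Z, add(SZ, SZ)))))
  [10] S(S(S(add(SZ, SZ))))
  [11] S(S(S(S(add(Z, SZ)))))
  [12] S^5(Z)

Answer: normal form = S^5(Z)  (in 12 steps)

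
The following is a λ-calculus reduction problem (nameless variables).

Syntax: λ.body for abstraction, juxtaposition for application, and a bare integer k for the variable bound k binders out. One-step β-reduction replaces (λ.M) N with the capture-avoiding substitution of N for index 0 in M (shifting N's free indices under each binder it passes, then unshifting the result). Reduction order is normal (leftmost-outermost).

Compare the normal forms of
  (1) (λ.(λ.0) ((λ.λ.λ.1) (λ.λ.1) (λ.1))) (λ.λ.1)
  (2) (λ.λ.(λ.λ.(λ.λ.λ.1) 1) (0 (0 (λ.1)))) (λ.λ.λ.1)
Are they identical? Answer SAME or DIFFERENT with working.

Answer: SAME — A ⇓ λ.λ.λ.λ.1, B ⇓ λ.λ.λ.λ.1

Working:
Term A:
  start: (λ.(λ.0) ((λ.λ.λ.1) (λ.λ.1) (λ.1))) (λ.λ.1)
  [1] (λ.0) ((λ.λ.λ.1) (λ.λ.1) (λ.λ.λ.1))
  [2] (λ.λ.λ.1) (λ.λ.1) (λ.λ.λ.1)
  [3] (λ.λ.1) (λ.λ.λ.1)
  [4] λ.λ.λ.λ.1

Term B:
  start: (λ.λ.(λ.λ.(λ.λ.λ.1) 1) (0 (0 (λ.1)))) (λ.λ.λ.1)
  [1] λ.(λ.λ.(λ.λ.λ.1) 1) (0 (0 (λ.1)))
  [2] λ.λ.(λ.λ.λ.1) (1 (1 (λ.2)))
  [3] λ.λ.λ.λ.1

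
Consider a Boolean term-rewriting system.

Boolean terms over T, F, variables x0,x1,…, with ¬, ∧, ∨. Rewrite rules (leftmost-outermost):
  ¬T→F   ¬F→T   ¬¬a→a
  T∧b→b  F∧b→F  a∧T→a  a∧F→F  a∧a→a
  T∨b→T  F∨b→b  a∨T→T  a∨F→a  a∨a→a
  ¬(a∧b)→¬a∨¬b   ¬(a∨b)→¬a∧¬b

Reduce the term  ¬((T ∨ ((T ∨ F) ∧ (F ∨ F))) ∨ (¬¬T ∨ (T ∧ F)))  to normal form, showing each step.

Answer: normal form = F  (in 5 steps)

Reduction:
  start: ¬((T ∨ ((T ∨ F) ∧ (F ∨ F))) ∨ (¬¬T ∨ (T ∧ F)))
  →1  ¬(T ∨ ((T ∨ F) ∧ (F ∨ F))) ∧ ¬(¬¬T ∨ (T ∧ F))
  →2  (¬T ∧ ¬((T ∨ F) ∧ (F ∨ F))) ∧ ¬(¬¬T ∨ (T ∧ F))
  →3  (F ∧ ¬((T ∨ F) ∧ (F ∨ F))) ∧ ¬(¬¬T ∨ (T ∧ F))
  →4  F ∧ ¬(¬¬T ∨ (T ∧ F))
  →5  F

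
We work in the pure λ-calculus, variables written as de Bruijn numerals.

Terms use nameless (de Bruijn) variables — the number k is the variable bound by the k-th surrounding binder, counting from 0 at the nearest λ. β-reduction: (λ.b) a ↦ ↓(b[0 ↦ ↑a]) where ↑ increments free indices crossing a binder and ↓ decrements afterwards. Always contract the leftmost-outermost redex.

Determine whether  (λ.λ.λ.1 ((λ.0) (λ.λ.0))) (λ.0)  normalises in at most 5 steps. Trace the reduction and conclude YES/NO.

  start: (λ.λ.λ.1 ((λ.0) (λ.λ.0))) (λ.0)
  step 1: λ.λ.1 ((λ.0) (λ.λ.0))
  step 2: λ.λ.1 (λ.λ.0)

Answer: YES — reaches normal form λ.λ.1 (λ.λ.0) in 2 ≤ 5 steps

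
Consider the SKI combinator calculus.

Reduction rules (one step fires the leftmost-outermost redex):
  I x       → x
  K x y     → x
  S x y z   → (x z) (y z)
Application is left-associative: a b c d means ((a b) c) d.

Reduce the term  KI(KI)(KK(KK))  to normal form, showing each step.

  start: KI(KI)(KK(KK))
  →1  I(KK(KK))
  →2  KK(KK)
  →3  K

Answer: normal form = K  (in 3 steps)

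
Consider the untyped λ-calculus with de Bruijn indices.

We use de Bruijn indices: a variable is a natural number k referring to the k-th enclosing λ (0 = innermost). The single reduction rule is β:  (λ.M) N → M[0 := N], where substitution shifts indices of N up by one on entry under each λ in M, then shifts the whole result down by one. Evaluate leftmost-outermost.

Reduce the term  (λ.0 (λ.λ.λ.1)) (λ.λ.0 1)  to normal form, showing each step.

Answer: normal form = λ.0 (λ.λ.λ.1)  (in 2 steps)

Reduction:
  start: (λ.0 (λ.λ.λ.1)) (λ.λ.0 1)
  →1  (λ.λ.0 1) (λ.λ.λ.1)
  →2  λ.0 (λ.λ.λ.1)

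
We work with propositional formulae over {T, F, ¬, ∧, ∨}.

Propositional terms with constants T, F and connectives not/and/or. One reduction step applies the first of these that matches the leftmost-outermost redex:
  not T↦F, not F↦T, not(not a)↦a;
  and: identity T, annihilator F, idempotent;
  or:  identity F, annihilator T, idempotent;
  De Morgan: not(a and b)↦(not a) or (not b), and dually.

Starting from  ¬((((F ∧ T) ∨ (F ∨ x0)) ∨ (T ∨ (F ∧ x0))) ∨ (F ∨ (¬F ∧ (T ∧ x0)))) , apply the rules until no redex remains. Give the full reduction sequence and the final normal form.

Answer: normal form = F  (in 15 steps)

Working:
  start: ¬((((F ∧ T) ∨ (F ∨ x0)) ∨ (T ∨ (F ∧ x0))) ∨ (F ∨ (¬F ∧ (T ∧ x0))))
  →1  ¬(((F ∧ T) ∨ (F ∨ x0)) ∨ (T ∨ (F ∧ x0))) ∧ ¬(F ∨ (¬F ∧ (T ∧ x0)))
  →2  (¬((F ∧ T) ∨ (F ∨ x0)) ∧ ¬(T ∨ (F ∧ x0))) ∧ ¬(F ∨ (¬F ∧ (T ∧ x0)))
  →3  ((¬(F ∧ T) ∧ ¬(F ∨ x0)) ∧ ¬(T ∨ (F ∧ x0))) ∧ ¬(F ∨ (¬F ∧ (T ∧ x0)))
  →4  (((¬F ∨ ¬T) ∧ ¬(F ∨ x0)) ∧ ¬(T ∨ (F ∧ x0))) ∧ ¬(F ∨ (¬F ∧ (T ∧ x0)))
  →5  (((T ∨ ¬T) ∧ ¬(F ∨ x0)) ∧ ¬(T ∨ (F ∧ x0))) ∧ ¬(F ∨ (¬F ∧ (T ∧ x0)))
  →6  ((T ∧ ¬(F ∨ x0)) ∧ ¬(T ∨ (F ∧ x0))) ∧ ¬(F ∨ (¬F ∧ (T ∧ x0)))
  →7  (¬(F ∨ x0) ∧ ¬(T ∨ (F ∧ x0))) ∧ ¬(F ∨ (¬F ∧ (T ∧ x0)))
  →8  ((¬F ∧ ¬x0) ∧ ¬(T ∨ (F ∧ x0))) ∧ ¬(F ∨ (¬F ∧ (T ∧ x0)))
  →9  ((T ∧ ¬x0) ∧ ¬(T ∨ (F ∧ x0))) ∧ ¬(F ∨ (¬F ∧ (T ∧ x0)))
  →10  (¬x0 ∧ ¬(T ∨ (F ∧ x0))) ∧ ¬(F ∨ (¬F ∧ (T ∧ x0)))
  →11  (¬x0 ∧ (¬T ∧ ¬(F ∧ x0))) ∧ ¬(F ∨ (¬F ∧ (T ∧ x0)))
  →12  (¬x0 ∧ (F ∧ ¬(F ∧ x0))) ∧ ¬(F ∨ (¬F ∧ (T ∧ x0)))
  →13  (¬x0 ∧ F) ∧ ¬(F ∨ (¬F ∧ (T ∧ x0)))
  →14  F ∧ ¬(F ∨ (¬F ∧ (T ∧ x0)))
  →15  F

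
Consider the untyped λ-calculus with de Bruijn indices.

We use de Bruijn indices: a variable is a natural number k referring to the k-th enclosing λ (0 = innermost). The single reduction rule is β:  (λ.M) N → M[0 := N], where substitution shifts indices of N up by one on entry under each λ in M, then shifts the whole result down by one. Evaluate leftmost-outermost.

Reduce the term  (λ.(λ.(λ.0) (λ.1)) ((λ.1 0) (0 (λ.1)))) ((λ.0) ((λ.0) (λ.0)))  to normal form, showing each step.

Answer: normal form = λ.λ.λ.0  (in 12 steps)

Working:
  start: (λ.(λ.(λ.0) (λ.1)) ((λ.1 0) (0 (λ.1)))) ((λ.0) ((λ.0) (λ.0)))
  →1  (λ.(λ.0) (λ.1)) ((λ.(λ.0) ((λ.0) (λ.0)) 0) ((λ.0) ((λ.0) (λ.0)) (λ.(λ.0) ((λ.0) (λ.0)))))
  →2  (λ.0) (λ.(λ.(λ.0) ((λ.0) (λ.0)) 0) ((λ.0) ((λ.0) (λ.0)) (λ.(λ.0) ((λ.0) (λ.0)))))
  →3  λ.(λ.(λ.0) ((λ.0) (λ.0)) 0) ((λ.0) ((λ.0) (λ.0)) (λ.(λ.0) ((λ.0) (λ.0))))
  →4  λ.(λ.0) ((λ.0) (λ.0)) ((λ.0) ((λ.0) (λ.0)) (λ.(λ.0) ((λ.0) (λ.0))))
  →5  λ.(λ.0) (λ.0) ((λ.0) ((λ.0) (λ.0)) (λ.(λ.0) ((λ.0) (λ.0))))
  →6  λ.(λ.0) ((λ.0) ((λ.0) (λ.0)) (λ.(λ.0) ((λ.0) (λ.0))))
  →7  λ.(λ.0) ((λ.0) (λ.0)) (λ.(λ.0) ((λ.0) (λ.0)))
  →8  λ.(λ.0) (λ.0) (λ.(λ.0) ((λ.0) (λ.0)))
  →9  λ.(λ.0) (λ.(λ.0) ((λ.0) (λ.0)))
  →10  λ.λ.(λ.0) ((λ.0) (λ.0))
  →11  λ.λ.(λ.0) (λ.0)
  →12  λ.λ.λ.0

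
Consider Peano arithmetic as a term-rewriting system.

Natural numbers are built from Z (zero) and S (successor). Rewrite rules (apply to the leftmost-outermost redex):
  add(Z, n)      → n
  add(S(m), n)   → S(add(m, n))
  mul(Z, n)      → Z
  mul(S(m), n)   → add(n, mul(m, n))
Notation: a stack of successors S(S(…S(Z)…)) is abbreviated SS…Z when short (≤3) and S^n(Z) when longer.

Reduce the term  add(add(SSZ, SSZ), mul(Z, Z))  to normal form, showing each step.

  start: add(add(SSZ, SSZ), mul(Z, Z))
  [1] add(S(add(SZ, SSZ)), mul(Z, Z))
  [2] S(add(add(SZ, SSZ), mul(Z, Z)))
  [3] S(add(S(add(Z, SSZ)), mul(Z, Z)))
  [4] S(S(add(add(Z, SSZ), mul(Z, Z))))
  [5] S(S(add(SSZ, mul(Z, Z))))
  [6] S(S(S(add(SZ, mul(Z, Z)))))
  [7] S(S(S(S(add(Z, mul(Z, Z))))))
  [8] S(S(S(S(mul(Z, Z)))))
  [9] S^4(Z)

Answer: normal form = S^4(Z)  (in 9 steps)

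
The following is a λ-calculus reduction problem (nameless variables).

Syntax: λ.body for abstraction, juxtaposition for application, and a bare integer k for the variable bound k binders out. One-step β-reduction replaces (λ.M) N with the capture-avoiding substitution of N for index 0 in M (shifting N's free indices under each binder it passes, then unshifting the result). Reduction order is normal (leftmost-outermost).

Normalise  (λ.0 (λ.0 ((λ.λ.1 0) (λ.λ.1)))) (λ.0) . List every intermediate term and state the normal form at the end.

  start: (λ.0 (λ.0 ((λ.λ.1 0) (λ.λ.1)))) (λ.0)
  →1  (λ.0) (λ.0 ((λ.λ.1 0) (λ.λ.1)))
  →2  λ.0 ((λ.λ.1 0) (λ.λ.1))
  →3  λ.0 (λ.(λ.λ.1) 0)
  →4  λ.0 (λ.λ.1)

Answer: normal form = λ.0 (λ.λ.1)  (in 4 steps)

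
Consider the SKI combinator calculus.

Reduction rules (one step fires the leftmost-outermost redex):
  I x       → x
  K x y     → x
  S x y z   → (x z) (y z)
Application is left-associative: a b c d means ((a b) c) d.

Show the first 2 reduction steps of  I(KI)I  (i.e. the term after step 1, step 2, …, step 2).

  start: I(KI)I
  [1] KII
  [2] I

Answer: after 2 steps: I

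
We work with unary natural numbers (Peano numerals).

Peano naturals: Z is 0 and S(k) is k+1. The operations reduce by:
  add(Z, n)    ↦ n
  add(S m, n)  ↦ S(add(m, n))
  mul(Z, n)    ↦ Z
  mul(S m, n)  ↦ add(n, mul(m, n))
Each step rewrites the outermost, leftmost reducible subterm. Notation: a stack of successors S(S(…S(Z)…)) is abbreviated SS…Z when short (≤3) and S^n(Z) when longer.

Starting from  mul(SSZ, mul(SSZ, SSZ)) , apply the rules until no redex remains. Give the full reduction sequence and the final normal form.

  start: mul(SSZ, mul(SSZ, SSZ))
  step 1: add(mul(SSZ, SSZ), mul(SZ, mul(SSZ, SSZ)))
  step 2: add(add(SSZ, mul(SZ, SSZ)), mul(SZ, mul(SSZ, SSZ)))
  step 3: add(S(add(SZ, mul(SZ, SSZ))), mul(SZ, mul(SSZ, SSZ)))
  step 4: S(add(add(SZ, mul(SZ, SSZ)), mul(SZ, mul(SSZ, SSZ))))
  step 5: S(add(S(add(Z, mul(SZ, SSZ))), mul(SZ, mul(SSZ, SSZ))))
  step 6: S(S(add(add(Z, mul(SZ, SSZ)), mul(SZ, mul(SSZ, SSZ)))))
  step 7: S(S(add(mul(SZ, SSZ), mul(SZ, mul(SSZ, SSZ)))))
  step 8: S(S(add(add(SSZ, mul(Z, SSZ)), mul(SZ, mul(SSZ, SSZ)))))
  step 9: S(S(add(S(add(SZ, mul(Z, SSZ))), mul(SZ, mul(SSZ, SSZ)))))
  step 10: S(S(S(add(add(SZ, mul(Z, SSZ)), mul(SZ, mul(SSZ, SSZ))))))
  step 11: S(S(S(add(S(add(Z, mul(Z, SSZ))), mul(SZ, mul(SSZ, SSZ))))))
  step 12: S(S(S(S(add(add(Z, mul(Z, SSZ)), mul(SZ, mul(SSZ, SSZ)))))))
  step 13: S(S(S(S(add(mul(Z, SSZ), mul(SZ, mul(SSZ, SSZ)))))))
  step 14: S(S(S(S(add(Z, mul(SZ, mul(SSZ, SSZ)))))))
  step 15: S(S(S(S(mul(SZ, mul(SSZ, SSZ))))))
  step 16: S(S(S(S(add(mul(SSZ, SSZ), mul(Z, mul(SSZ, SSZ)))))))
  step 17: S(S(S(S(add(add(SSZ, mul(SZ, SSZ)), mul(Z, mul(SSZ, SSZ)))))))
  step 18: S(S(S(S(add(S(add(SZ, mul(SZ, SSZ))), mul(Z, mul(SSZ, SSZ)))))))
  step 19: S(S(S(S(S(add(add(SZ, mul(SZ, SSZ)), mul(Z, mul(SSZ, SSZ))))))))
  step 20: S(S(S(S(S(add(S(add(Z, mul(SZ, SSZ))), mul(Z, mul(SSZ, SSZ))))))))
  step 21: S(S(S(S(S(S(add(add(Z, mul(SZ, SSZ)), mul(Z, mul(SSZ, SSZ)))))))))
  step 22: S(S(S(S(S(S(add(mul(SZ, SSZ), mul(Z, mul(SSZ, SSZ)))))))))
  step 23: S(S(S(S(S(S(add(add(SSZ, mul(Z, SSZ)), mul(Z, mul(SSZ, SSZ)))))))))
  step 24: S(S(S(S(S(S(add(S(add(SZ, mul(Z, SSZ))), mul(Z, mul(SSZ, SSZ)))))))))
  step 25: S(S(S(S(S(S(S(add(add(SZ, mul(Z, SSZ)), mul(Z, mul(SSZ, SSZ))))))))))
  step 26: S(S(S(S(S(S(S(add(S(add(Z, mul(Z, SSZ))), mul(Z, mul(SSZ, SSZ))))))))))
  step 27: S(S(S(S(S(S(S(S(add(add(Z, mul(Z, SSZ)), mul(Z, mul(SSZ, SSZ)))))))))))
  step 28: S(S(S(S(S(S(S(S(add(mul(Z, SSZ), mul(Z, mul(SSZ, SSZ)))))))))))
  step 29: S(S(S(S(S(S(S(S(add(Z, mul(Z, mul(SSZ, SSZ)))))))))))
  step 30: S(S(S(S(S(S(S(S(mul(Z, mul(SSZ, SSZ))))))))))
  step 31: S^8(Z)

Answer: normal form = S^8(Z)  (in 31 steps)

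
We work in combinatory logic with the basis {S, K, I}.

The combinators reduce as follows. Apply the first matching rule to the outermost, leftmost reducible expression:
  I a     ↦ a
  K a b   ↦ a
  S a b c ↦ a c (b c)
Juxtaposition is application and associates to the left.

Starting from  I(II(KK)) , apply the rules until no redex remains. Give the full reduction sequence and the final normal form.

Answer: normal form = KK  (in 3 steps)

Reduction:
  start: I(II(KK))
  →1  II(KK)
  →2  I(KK)
  →3  KK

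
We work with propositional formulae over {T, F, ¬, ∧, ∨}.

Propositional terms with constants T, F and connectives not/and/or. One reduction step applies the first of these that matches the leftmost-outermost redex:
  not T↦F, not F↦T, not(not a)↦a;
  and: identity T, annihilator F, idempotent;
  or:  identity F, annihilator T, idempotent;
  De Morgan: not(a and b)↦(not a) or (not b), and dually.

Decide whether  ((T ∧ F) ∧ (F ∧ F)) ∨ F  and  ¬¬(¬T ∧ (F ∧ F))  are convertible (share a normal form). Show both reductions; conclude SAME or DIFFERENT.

Answer: SAME — A ⇓ F, B ⇓ F

Working:
Term A:
  start: ((T ∧ F) ∧ (F ∧ F)) ∨ F
  →1  (T ∧ F) ∧ (F ∧ F)
  →2  F ∧ (F ∧ F)
  →3  F

Term B:
  start: ¬¬(¬T ∧ (F ∧ F))
  →1  ¬T ∧ (F ∧ F)
  →2  F ∧ (F ∧ F)
  →3  F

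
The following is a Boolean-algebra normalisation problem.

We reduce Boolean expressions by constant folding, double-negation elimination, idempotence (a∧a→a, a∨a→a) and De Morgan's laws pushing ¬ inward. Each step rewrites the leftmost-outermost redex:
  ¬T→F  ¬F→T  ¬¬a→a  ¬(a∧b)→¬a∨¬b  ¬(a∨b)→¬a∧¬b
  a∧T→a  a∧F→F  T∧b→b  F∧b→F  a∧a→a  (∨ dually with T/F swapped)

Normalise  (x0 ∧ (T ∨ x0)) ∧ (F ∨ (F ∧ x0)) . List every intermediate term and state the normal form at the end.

Answer: normal form = F  (in 5 steps)

Derivation:
  start: (x0 ∧ (T ∨ x0)) ∧ (F ∨ (F ∧ x0))
  →1  (x0 ∧ T) ∧ (F ∨ (F ∧ x0))
  →2  x0 ∧ (F ∨ (F ∧ x0))
  →3  x0 ∧ (F ∧ x0)
  →4  x0 ∧ F
  →5  F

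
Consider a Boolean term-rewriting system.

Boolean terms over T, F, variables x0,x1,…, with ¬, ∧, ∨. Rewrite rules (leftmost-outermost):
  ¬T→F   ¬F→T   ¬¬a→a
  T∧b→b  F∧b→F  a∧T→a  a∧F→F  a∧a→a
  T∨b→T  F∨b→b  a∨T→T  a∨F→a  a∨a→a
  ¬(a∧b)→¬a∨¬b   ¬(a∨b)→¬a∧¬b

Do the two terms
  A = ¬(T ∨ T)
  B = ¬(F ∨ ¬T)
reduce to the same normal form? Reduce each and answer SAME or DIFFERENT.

Answer: DIFFERENT — A ⇓ F, B ⇓ T

Derivation:
Term A:
  start: ¬(T ∨ T)
  →1  ¬T ∧ ¬T
  →2  ¬T
  →3  F

Term B:
  start: ¬(F ∨ ¬T)
  →1  ¬F ∧ ¬¬T
  →2  T ∧ ¬¬T
  →3  ¬¬T
  →4  T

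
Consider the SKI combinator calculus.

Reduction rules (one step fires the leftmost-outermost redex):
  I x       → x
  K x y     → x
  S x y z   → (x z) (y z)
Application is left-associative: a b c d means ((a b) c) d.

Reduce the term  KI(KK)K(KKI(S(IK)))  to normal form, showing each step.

  start: KI(KK)K(KKI(S(IK)))
  step 1: IK(KKI(S(IK)))
  step 2: K(KKI(S(IK)))
  step 3: K(K(S(IK)))
  step 4: K(K(SK))

Answer: normal form = K(K(SK))  (in 4 steps)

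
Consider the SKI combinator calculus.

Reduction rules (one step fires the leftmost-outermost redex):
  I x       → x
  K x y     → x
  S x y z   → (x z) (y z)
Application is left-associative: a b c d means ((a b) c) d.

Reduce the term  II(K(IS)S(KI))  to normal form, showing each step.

  start: II(K(IS)S(KI))
  step 1: I(K(IS)S(KI))
  step 2: K(IS)S(KI)
  step 3: IS(KI)
  step 4: S(KI)

Answer: normal form = S(KI)  (in 4 steps)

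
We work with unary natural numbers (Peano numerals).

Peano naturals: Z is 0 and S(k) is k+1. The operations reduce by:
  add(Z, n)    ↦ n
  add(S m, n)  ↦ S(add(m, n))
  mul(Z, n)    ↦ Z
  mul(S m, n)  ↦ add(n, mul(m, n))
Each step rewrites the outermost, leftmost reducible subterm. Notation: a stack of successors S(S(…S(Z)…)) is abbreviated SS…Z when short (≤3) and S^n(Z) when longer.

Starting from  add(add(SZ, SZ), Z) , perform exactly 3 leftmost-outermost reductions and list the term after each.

Answer: after 3 steps: S(add(SZ, Z))

Working:
  start: add(add(SZ, SZ), Z)
  [1] add(S(add(Z, SZ)), Z)
  [2] S(add(add(Z, SZ), Z))
  [3] S(add(SZ, Z))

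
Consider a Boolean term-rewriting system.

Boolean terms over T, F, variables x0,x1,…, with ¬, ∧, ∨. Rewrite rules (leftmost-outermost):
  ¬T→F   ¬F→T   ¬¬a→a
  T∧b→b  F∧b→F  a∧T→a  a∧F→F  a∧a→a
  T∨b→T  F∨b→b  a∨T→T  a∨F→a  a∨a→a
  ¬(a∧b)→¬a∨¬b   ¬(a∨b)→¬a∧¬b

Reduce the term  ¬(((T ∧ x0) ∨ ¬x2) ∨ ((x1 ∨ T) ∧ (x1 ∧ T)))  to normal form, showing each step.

  start: ¬(((T ∧ x0) ∨ ¬x2) ∨ ((x1 ∨ T) ∧ (x1 ∧ T)))
  [1] ¬((T ∧ x0) ∨ ¬x2) ∧ ¬((x1 ∨ T) ∧ (x1 ∧ T))
  [2] (¬(T ∧ x0) ∧ ¬¬x2) ∧ ¬((x1 ∨ T) ∧ (x1 ∧ T))
  [3] ((¬T ∨ ¬x0) ∧ ¬¬x2) ∧ ¬((x1 ∨ T) ∧ (x1 ∧ T))
  [4] ((F ∨ ¬x0) ∧ ¬¬x2) ∧ ¬((x1 ∨ T) ∧ (x1 ∧ T))
  [5] (¬x0 ∧ ¬¬x2) ∧ ¬((x1 ∨ T) ∧ (x1 ∧ T))
  [6] (¬x0 ∧ x2) ∧ ¬((x1 ∨ T) ∧ (x1 ∧ T))
  [7] (¬x0 ∧ x2) ∧ (¬(x1 ∨ T) ∨ ¬(x1 ∧ T))
  [8] (¬x0 ∧ x2) ∧ ((¬x1 ∧ ¬T) ∨ ¬(x1 ∧ T))
  [9] (¬x0 ∧ x2) ∧ ((¬x1 ∧ F) ∨ ¬(x1 ∧ T))
  [10] (¬x0 ∧ x2) ∧ (F ∨ ¬(x1 ∧ T))
  [11] (¬x0 ∧ x2) ∧ ¬(x1 ∧ T)
  [12] (¬x0 ∧ x2) ∧ (¬x1 ∨ ¬T)
  [13] (¬x0 ∧ x2) ∧ (¬x1 ∨ F)
  [14] (¬x0 ∧ x2) ∧ ¬x1

Answer: normal form = (¬x0 ∧ x2) ∧ ¬x1  (in 14 steps)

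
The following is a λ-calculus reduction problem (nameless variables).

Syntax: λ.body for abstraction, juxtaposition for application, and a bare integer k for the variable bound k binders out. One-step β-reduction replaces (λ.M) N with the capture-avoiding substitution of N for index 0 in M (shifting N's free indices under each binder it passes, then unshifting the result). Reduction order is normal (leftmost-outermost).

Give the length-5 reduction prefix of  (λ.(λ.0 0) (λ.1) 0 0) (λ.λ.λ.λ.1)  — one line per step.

Answer: after 5 steps: λ.λ.1

Derivation:
  start: (λ.(λ.0 0) (λ.1) 0 0) (λ.λ.λ.λ.1)
  →1  (λ.0 0) (λ.λ.λ.λ.λ.1) (λ.λ.λ.λ.1) (λ.λ.λ.λ.1)
  →2  (λ.λ.λ.λ.λ.1) (λ.λ.λ.λ.λ.1) (λ.λ.λ.λ.1) (λ.λ.λ.λ.1)
  →3  (λ.λ.λ.λ.1) (λ.λ.λ.λ.1) (λ.λ.λ.λ.1)
  →4  (λ.λ.λ.1) (λ.λ.λ.λ.1)
  →5  λ.λ.1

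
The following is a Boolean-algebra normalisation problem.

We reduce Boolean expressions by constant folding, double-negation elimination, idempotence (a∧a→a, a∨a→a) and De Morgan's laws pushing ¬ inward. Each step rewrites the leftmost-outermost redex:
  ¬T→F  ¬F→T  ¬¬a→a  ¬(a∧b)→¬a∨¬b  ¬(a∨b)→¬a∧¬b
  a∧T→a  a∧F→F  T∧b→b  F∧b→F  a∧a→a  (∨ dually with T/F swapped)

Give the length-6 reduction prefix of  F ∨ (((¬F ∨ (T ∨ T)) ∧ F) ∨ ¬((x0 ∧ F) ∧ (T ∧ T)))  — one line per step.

  start: F ∨ (((¬F ∨ (T ∨ T)) ∧ F) ∨ ¬((x0 ∧ F) ∧ (T ∧ T)))
  [1] ((¬F ∨ (T ∨ T)) ∧ F) ∨ ¬((x0 ∧ F) ∧ (T ∧ T))
  [2] F ∨ ¬((x0 ∧ F) ∧ (T ∧ T))
  [3] ¬((x0 ∧ F) ∧ (T ∧ T))
  [4] ¬(x0 ∧ F) ∨ ¬(T ∧ T)
  [5] (¬x0 ∨ ¬F) ∨ ¬(T ∧ T)
  [6] (¬x0 ∨ T) ∨ ¬(T ∧ T)

Answer: after 6 steps: (¬x0 ∨ T) ∨ ¬(T ∧ T)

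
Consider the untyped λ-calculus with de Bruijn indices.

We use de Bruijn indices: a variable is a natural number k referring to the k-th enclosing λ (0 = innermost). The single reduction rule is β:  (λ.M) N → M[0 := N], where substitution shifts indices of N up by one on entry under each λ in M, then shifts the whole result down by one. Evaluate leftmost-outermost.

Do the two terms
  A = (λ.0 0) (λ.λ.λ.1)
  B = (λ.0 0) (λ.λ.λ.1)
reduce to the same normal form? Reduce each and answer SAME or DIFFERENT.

Term A:
  start: (λ.0 0) (λ.λ.λ.1)
  step 1: (λ.λ.λ.1) (λ.λ.λ.1)
  step 2: λ.λ.1

Term B:
  start: (λ.0 0) (λ.λ.λ.1)
  step 1: (λ.λ.λ.1) (λ.λ.λ.1)
  step 2: λ.λ.1

Answer: SAME — A ⇓ λ.λ.1, B ⇓ λ.λ.1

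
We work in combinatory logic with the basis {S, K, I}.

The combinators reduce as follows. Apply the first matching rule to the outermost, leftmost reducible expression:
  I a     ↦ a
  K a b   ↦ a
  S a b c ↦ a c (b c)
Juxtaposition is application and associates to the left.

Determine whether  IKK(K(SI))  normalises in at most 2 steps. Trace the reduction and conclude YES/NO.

Answer: YES — reaches normal form K in 2 ≤ 2 steps

Derivation:
  start: IKK(K(SI))
  step 1: KK(K(SI))
  step 2: K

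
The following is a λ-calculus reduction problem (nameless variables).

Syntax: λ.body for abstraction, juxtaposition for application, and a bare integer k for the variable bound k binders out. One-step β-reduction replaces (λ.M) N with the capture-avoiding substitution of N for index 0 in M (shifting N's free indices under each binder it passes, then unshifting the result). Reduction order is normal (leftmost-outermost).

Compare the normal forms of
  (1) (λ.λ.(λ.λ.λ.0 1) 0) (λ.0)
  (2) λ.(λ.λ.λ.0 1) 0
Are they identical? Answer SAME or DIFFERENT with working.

Answer: SAME — A ⇓ λ.λ.λ.0 1, B ⇓ λ.λ.λ.0 1

Derivation:
Term A:
  start: (λ.λ.(λ.λ.λ.0 1) 0) (λ.0)
  step 1: λ.(λ.λ.λ.0 1) 0
  step 2: λ.λ.λ.0 1

Term B:
  start: λ.(λ.λ.λ.0 1) 0
  step 1: λ.λ.λ.0 1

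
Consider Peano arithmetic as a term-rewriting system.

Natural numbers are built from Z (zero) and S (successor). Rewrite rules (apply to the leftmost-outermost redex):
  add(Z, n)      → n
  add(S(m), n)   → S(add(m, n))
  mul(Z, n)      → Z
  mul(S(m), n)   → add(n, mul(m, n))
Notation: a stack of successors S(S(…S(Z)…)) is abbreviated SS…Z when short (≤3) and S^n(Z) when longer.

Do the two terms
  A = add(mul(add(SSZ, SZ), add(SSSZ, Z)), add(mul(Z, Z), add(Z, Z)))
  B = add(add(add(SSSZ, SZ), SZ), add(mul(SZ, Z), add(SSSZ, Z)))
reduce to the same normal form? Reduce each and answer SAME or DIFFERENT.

Term A:
  start: add(mul(add(SSZ, SZ), add(SSSZ, Z)), add(mul(Z, Z), add(Z, Z)))
  →1  add(mul(S(add(SZ, SZ)), add(SSSZ, Z)), add(mul(Z, Z), add(Z, Z)))
  →2  add(add(add(SSSZ, Z), mul(add(SZ, SZ), add(SSSZ, Z))), add(mul(Z, Z), add(Z, Z)))
  →3  add(add(S(add(SSZ, Z)), mul(add(SZ, SZ), add(SSSZ, Z))), add(mul(Z, Z), add(Z, Z)))
  →4  add(S(add(add(SSZ, Z), mul(add(SZ, SZ), add(SSSZ, Z)))), add(mul(Z, Z), add(Z, Z)))
  →5  S(add(add(add(SSZ, Z), mul(add(SZ, SZ), add(SSSZ, Z))), add(mul(Z, Z), add(Z, Z))))
  →6  S(add(add(S(add(SZ, Z)), mul(add(SZ, SZ), add(SSSZ, Z))), add(mul(Z, Z), add(Z, Z))))
  →7  S(add(S(add(add(SZ, Z), mul(add(SZ, SZ), add(SSSZ, Z)))), add(mul(Z, Z), add(Z, Z))))
  →8  S(S(add(add(add(SZ, Z), mul(add(SZ, SZ), add(SSSZ, Z))), add(mul(Z, Z), add(Z, Z)))))
  →9  S(S(add(add(S(add(Z, Z)), mul(add(SZ, SZ), add(SSSZ, Z))), add(mul(Z, Z), add(Z, Z)))))
  →10  S(S(add(S(add(add(Z, Z), mul(add(SZ, SZ), add(SSSZ, Z)))), add(mul(Z, Z), add(Z, Z)))))
  →11  S(S(S(add(add(add(Z, Z), mul(add(SZ, SZ), add(SSSZ, Z))), add(mul(Z, Z), add(Z, Z))))))
  →12  S(S(S(add(add(Z, mul(add(SZ, SZ), add(SSSZ, Z))), add(mul(Z, Z), add(Z, Z))))))
  →13  S(S(S(add(mul(add(SZ, SZ), add(SSSZ, Z)), add(mul(Z, Z), add(Z, Z))))))
  →14  S(S(S(add(mul(S(add(Z, SZ)), add(SSSZ, Z)), add(mul(Z, Z), add(Z, Z))))))
  →15  S(S(S(add(add(add(SSSZ, Z), mul(add(Z, SZ), add(SSSZ, Z))), add(mul(Z, Z), add(Z, Z))))))
  →16  S(S(S(add(add(S(add(SSZ, Z)), mul(add(Z, SZ), add(SSSZ, Z))), add(mul(Z, Z), add(Z, Z))))))
  →17  S(S(S(add(S(add(add(SSZ, Z), mul(add(Z, SZ), add(SSSZ, Z)))), add(mul(Z, Z), add(Z, Z))))))
  →18  S(S(S(S(add(add(add(SSZ, Z), mul(add(Z, SZ), add(SSSZ, Z))), add(mul(Z, Z), add(Z, Z)))))))
  →19  S(S(S(S(add(add(S(add(SZ, Z)), mul(add(Z, SZ), add(SSSZ, Z))), add(mul(Z, Z), add(Z, Z)))))))
  →20  S(S(S(S(add(S(add(add(SZ, Z), mul(add(Z, SZ), add(SSSZ, Z)))), add(mul(Z, Z), add(Z, Z)))))))
  →21  S(S(S(S(S(add(add(add(SZ, Z), mul(add(Z, SZ), add(SSSZ, Z))), add(mul(Z, Z), add(Z, Z))))))))
  →22  S(S(S(S(S(add(add(S(add(Z, Z)), mul(add(Z, SZ), add(SSSZ, Z))), add(mul(Z, Z), add(Z, Z))))))))
  →23  S(S(S(S(S(add(S(add(add(Z, Z), mul(add(Z, SZ), add(SSSZ, Z)))), add(mul(Z, Z), add(Z, Z))))))))
  →24  S(S(S(S(S(S(add(add(add(Z, Z), mul(add(Z, SZ), add(SSSZ, Z))), add(mul(Z, Z), add(Z, Z)))))))))
  →25  S(S(S(S(S(S(add(add(Z, mul(add(Z, SZ), add(SSSZ, Z))), add(mul(Z, Z), add(Z, Z)))))))))
  →26  S(S(S(S(S(S(add(mul(add(Z, SZ), add(SSSZ, Z)), add(mul(Z, Z), add(Z, Z)))))))))
  →27  S(S(S(S(S(S(add(mul(SZ, add(SSSZ, Z)), add(mul(Z, Z), add(Z, Z)))))))))
  →28  S(S(S(S(S(S(add(add(add(SSSZ, Z), mul(Z, add(SSSZ, Z))), add(mul(Z, Z), add(Z, Z)))))))))
  →29  S(S(S(S(S(S(add(add(S(add(SSZ, Z)), mul(Z, add(SSSZ, Z))), add(mul(Z, Z), add(Z, Z)))))))))
  →30  S(S(S(S(S(S(add(S(add(add(SSZ, Z), mul(Z, add(SSSZ, Z)))), add(mul(Z, Z), add(Z, Z)))))))))
  →31  S(S(S(S(S(S(S(add(add(add(SSZ, Z), mul(Z, add(SSSZ, Z))), add(mul(Z, Z), add(Z, Z))))))))))
  →32  S(S(S(S(S(S(S(add(add(S(add(SZ, Z)), mul(Z, add(SSSZ, Z))), add(mul(Z, Z), add(Z, Z))))))))))
  →33  S(S(S(S(S(S(S(add(S(add(add(SZ, Z), mul(Z, add(SSSZ, Z)))), add(mul(Z, Z), add(Z, Z))))))))))
  →34  S(S(S(S(S(S(S(S(add(add(add(SZ, Z), mul(Z, add(SSSZ, Z))), add(mul(Z, Z), add(Z, Z)))))))))))
  →35  S(S(S(S(S(S(S(S(add(add(S(add(Z, Z)), mul(Z, add(SSSZ, Z))), add(mul(Z, Z), add(Z, Z)))))))))))
  →36  S(S(S(S(S(S(S(S(add(S(add(add(Z, Z), mul(Z, add(SSSZ, Z)))), add(mul(Z, Z), add(Z, Z)))))))))))
  →37  S(S(S(S(S(S(S(S(S(add(add(add(Z, Z), mul(Z, add(SSSZ, Z))), add(mul(Z, Z), add(Z, Z))))))))))))
  →38  S(S(S(S(S(S(S(S(S(add(add(Z, mul(Z, add(SSSZ, Z))), add(mul(Z, Z), add(Z, Z))))))))))))
  →39  S(S(S(S(S(S(S(S(S(add(mul(Z, add(SSSZ, Z)), add(mul(Z, Z), add(Z, Z))))))))))))
  →40  S(S(S(S(S(S(S(S(S(add(Z, add(mul(Z, Z), add(Z, Z))))))))))))
  →41  S(S(S(S(S(S(S(S(S(add(mul(Z, Z), add(Z, Z)))))))))))
  →42  S(S(S(S(S(S(S(S(S(add(Z, add(Z, Z)))))))))))
  →43  S(S(S(S(S(S(S(S(S(add(Z, Z))))))))))
  →44  S^9(Z)

Term B:
  start: add(add(add(SSSZ, SZ), SZ), add(mul(SZ, Z), add(SSSZ, Z)))
  →1  add(add(S(add(SSZ, SZ)), SZ), add(mul(SZ, Z), add(SSSZ, Z)))
  →2  add(S(add(add(SSZ, SZ), SZ)), add(mul(SZ, Z), add(SSSZ, Z)))
  →3  S(add(add(add(SSZ, SZ), SZ), add(mul(SZ, Z), add(SSSZ, Z))))
  →4  S(add(add(S(add(SZ, SZ)), SZ), add(mul(SZ, Z), add(SSSZ, Z))))
  →5  S(add(S(add(add(SZ, SZ), SZ)), add(mul(SZ, Z), add(SSSZ, Z))))
  →6  S(S(add(add(add(SZ, SZ), SZ), add(mul(SZ, Z), add(SSSZ, Z)))))
  →7  S(S(add(add(S(add(Z, SZ)), SZ), add(mul(SZ, Z), add(SSSZ, Z)))))
  →8  S(S(add(S(add(add(Z, SZ), SZ)), add(mul(SZ, Z), add(SSSZ, Z)))))
  →9  S(S(S(add(add(add(Z, SZ), SZ), add(mul(SZ, Z), add(SSSZ, Z))))))
  →10  S(S(S(add(add(SZ, SZ), add(mul(SZ, Z), add(SSSZ, Z))))))
  →11  S(S(S(add(S(add(Z, SZ)), add(mul(SZ, Z), add(SSSZ, Z))))))
  →12  S(S(S(S(add(add(Z, SZ), add(mul(SZ, Z), add(SSSZ, Z)))))))
  →13  S(S(S(S(add(SZ, add(mul(SZ, Z), add(SSSZ, Z)))))))
  →14  S(S(S(S(S(add(Z, add(mul(SZ, Z), add(SSSZ, Z))))))))
  →15  S(S(S(S(S(add(mul(SZ, Z), add(SSSZ, Z)))))))
  →16  S(S(S(S(S(add(add(Z, mul(Z, Z)), add(SSSZ, Z)))))))
  →17  S(S(S(S(S(add(mul(Z, Z), add(SSSZ, Z)))))))
  →18  S(S(S(S(S(add(Z, add(SSSZ, Z)))))))
  →19  S(S(S(S(S(add(SSSZ, Z))))))
  →20  S(S(S(S(S(S(add(SSZ, Z)))))))
  →21  S(S(S(S(S(S(S(add(SZ, Z))))))))
  →22  S(S(S(S(S(S(S(S(add(Z, Z)))))))))
  →23  S^8(Z)

Answer: DIFFERENT — A ⇓ S^9(Z), B ⇓ S^8(Z)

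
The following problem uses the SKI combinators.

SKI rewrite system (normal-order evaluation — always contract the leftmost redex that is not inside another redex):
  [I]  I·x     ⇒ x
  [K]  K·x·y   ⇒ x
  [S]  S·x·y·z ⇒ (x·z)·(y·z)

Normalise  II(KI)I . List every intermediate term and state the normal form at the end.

  start: II(KI)I
  [1] I(KI)I
  [2] KII
  [3] I

Answer: normal form = I  (in 3 steps)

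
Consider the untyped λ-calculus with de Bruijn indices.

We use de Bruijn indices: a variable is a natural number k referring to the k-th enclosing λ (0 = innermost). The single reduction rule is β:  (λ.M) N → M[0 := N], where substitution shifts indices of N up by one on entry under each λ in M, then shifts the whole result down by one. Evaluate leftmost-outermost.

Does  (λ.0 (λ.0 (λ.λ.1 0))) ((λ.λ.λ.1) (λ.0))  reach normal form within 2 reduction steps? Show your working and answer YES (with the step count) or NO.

  start: (λ.0 (λ.0 (λ.λ.1 0))) ((λ.λ.λ.1) (λ.0))
  →1  (λ.λ.λ.1) (λ.0) (λ.0 (λ.λ.1 0))
  →2  (λ.λ.1) (λ.0 (λ.λ.1 0))

Answer: NO — after 2 steps the term is (λ.λ.1) (λ.0 (λ.λ.1 0)), not yet normal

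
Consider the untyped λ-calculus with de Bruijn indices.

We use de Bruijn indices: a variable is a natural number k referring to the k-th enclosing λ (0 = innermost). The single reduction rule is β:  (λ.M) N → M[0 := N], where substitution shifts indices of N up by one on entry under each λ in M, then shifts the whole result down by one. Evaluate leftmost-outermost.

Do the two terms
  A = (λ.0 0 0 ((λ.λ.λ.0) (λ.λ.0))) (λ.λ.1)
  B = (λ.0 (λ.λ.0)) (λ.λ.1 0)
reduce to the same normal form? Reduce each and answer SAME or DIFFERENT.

Answer: DIFFERENT — A ⇓ λ.λ.λ.0, B ⇓ λ.λ.0

Working:
Term A:
  start: (λ.0 0 0 ((λ.λ.λ.0) (λ.λ.0))) (λ.λ.1)
  →1  (λ.λ.1) (λ.λ.1) (λ.λ.1) ((λ.λ.λ.0) (λ.λ.0))
  →2  (λ.λ.λ.1) (λ.λ.1) ((λ.λ.λ.0) (λ.λ.0))
  →3  (λ.λ.1) ((λ.λ.λ.0) (λ.λ.0))
  →4  λ.(λ.λ.λ.0) (λ.λ.0)
  →5  λ.λ.λ.0

Term B:
  start: (λ.0 (λ.λ.0)) (λ.λ.1 0)
  →1  (λ.λ.1 0) (λ.λ.0)
  →2  λ.(λ.λ.0) 0
  →3  λ.λ.0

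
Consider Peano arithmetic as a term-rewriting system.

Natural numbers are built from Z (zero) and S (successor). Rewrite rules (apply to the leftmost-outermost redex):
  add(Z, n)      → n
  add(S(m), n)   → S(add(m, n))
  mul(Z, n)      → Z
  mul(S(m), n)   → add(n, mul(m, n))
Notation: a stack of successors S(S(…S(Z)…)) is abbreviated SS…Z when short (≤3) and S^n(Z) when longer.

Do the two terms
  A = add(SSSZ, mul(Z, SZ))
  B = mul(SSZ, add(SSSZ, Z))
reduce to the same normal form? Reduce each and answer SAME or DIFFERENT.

Answer: DIFFERENT — A ⇓ SSSZ, B ⇓ S^6(Z)

Reduction:
Term A:
  start: add(SSSZ, mul(Z, SZ))
  step 1: S(add(SSZ, mul(Z, SZ)))
  step 2: S(S(add(SZ, mul(Z, SZ))))
  step 3: S(S(S(add(Z, mul(Z, SZ)))))
  step 4: S(S(S(mul(Z, SZ))))
  step 5: SSSZ

Term B:
  start: mul(SSZ, add(SSSZ, Z))
  step 1: add(add(SSSZ, Z), mul(SZ, add(SSSZ, Z)))
  step 2: add(S(add(SSZ, Z)), mul(SZ, add(SSSZ, Z)))
  step 3: S(add(add(SSZ, Z), mul(SZ, add(SSSZ, Z))))
  step 4: S(add(S(add(SZ, Z)), mul(SZ, add(SSSZ, Z))))
  step 5: S(S(add(add(SZ, Z), mul(SZ, add(SSSZ, Z)))))
  step 6: S(S(add(S(add(Z, Z)), mul(SZ, add(SSSZ, Z)))))
  step 7: S(S(S(add(add(Z, Z), mul(SZ, add(SSSZ, Z))))))
  step 8: S(S(S(add(Z, mul(SZ, add(SSSZ, Z))))))
  step 9: S(S(S(mul(SZ, add(SSSZ, Z)))))
  step 10: S(S(S(add(add(SSSZ, Z), mul(Z, add(SSSZ, Z))))))
  step 11: S(S(S(add(S(add(SSZ, Z)), mul(Z, add(SSSZ, Z))))))
  step 12: S(S(S(S(add(add(SSZ, Z), mul(Z, add(SSSZ, Z)))))))
  step 13: S(S(S(S(add(S(add(SZ, Z)), mul(Z, add(SSSZ, Z)))))))
  step 14: S(S(S(S(S(add(add(SZ, Z), mul(Z, add(SSSZ, Z))))))))
  step 15: S(S(S(S(S(add(S(add(Z, Z)), mul(Z, add(SSSZ, Z))))))))
  step 16: S(S(S(S(S(S(add(add(Z, Z), mul(Z, add(SSSZ, Z)))))))))
  step 17: S(S(S(S(S(S(add(Z, mul(Z, add(SSSZ, Z)))))))))
  step 18: S(S(S(S(S(S(mul(Z, add(SSSZ, Z))))))))
  step 19: S^6(Z)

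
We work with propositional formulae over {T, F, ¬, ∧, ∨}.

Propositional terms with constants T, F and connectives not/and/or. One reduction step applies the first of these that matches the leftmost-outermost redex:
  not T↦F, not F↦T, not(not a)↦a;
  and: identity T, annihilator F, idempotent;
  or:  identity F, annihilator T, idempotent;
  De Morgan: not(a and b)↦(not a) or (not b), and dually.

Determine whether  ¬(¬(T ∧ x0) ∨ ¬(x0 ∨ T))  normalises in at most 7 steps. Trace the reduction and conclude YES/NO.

Answer: YES — reaches normal form x0 in 6 ≤ 7 steps

Reduction:
  start: ¬(¬(T ∧ x0) ∨ ¬(x0 ∨ T))
  →1  ¬¬(T ∧ x0) ∧ ¬¬(x0 ∨ T)
  →2  (T ∧ x0) ∧ ¬¬(x0 ∨ T)
  →3  x0 ∧ ¬¬(x0 ∨ T)
  →4  x0 ∧ (x0 ∨ T)
  →5  x0 ∧ T
  →6  x0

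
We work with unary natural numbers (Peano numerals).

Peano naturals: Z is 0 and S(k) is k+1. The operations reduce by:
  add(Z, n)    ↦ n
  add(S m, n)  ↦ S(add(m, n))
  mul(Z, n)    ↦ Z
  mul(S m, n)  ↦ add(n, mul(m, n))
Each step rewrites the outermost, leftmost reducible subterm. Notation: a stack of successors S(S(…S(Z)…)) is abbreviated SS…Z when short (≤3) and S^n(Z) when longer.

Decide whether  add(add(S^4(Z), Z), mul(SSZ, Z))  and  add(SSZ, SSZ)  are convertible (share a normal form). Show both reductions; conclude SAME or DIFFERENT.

Answer: SAME — A ⇓ S^4(Z), B ⇓ S^4(Z)

Derivation:
Term A:
  start: add(add(S^4(Z), Z), mul(SSZ, Z))
  step 1: add(S(add(SSSZ, Z)), mul(SSZ, Z))
  step 2: S(add(add(SSSZ, Z), mul(SSZ, Z)))
  step 3: S(add(S(add(SSZ, Z)), mul(SSZ, Z)))
  step 4: S(S(add(add(SSZ, Z), mul(SSZ, Z))))
  step 5: S(S(add(S(add(SZ, Z)), mul(SSZ, Z))))
  step 6: S(S(S(add(add(SZ, Z), mul(SSZ, Z)))))
  step 7: S(S(S(add(S(add(Z, Z)), mul(SSZ, Z)))))
  step 8: S(S(S(S(add(add(Z, Z), mul(SSZ, Z))))))
  step 9: S(S(S(S(add(Z, mul(SSZ, Z))))))
  step 10: S(S(S(S(mul(SSZ, Z)))))
  step 11: S(S(S(S(add(Z, mul(SZ, Z))))))
  step 12: S(S(S(S(mul(SZ, Z)))))
  step 13: S(S(S(S(add(Z, mul(Z, Z))))))
  step 14: S(S(S(S(mul(Z, Z)))))
  step 15: S^4(Z)

Term B:
  start: add(SSZ, SSZ)
  step 1: S(add(SZ, SSZ))
  step 2: S(S(add(Z, SSZ)))
  step 3: S^4(Z)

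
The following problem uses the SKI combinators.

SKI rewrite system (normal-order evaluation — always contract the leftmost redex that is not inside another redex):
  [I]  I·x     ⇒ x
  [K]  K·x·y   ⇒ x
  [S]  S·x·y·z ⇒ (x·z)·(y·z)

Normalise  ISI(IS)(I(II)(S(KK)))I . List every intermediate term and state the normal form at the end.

  start: ISI(IS)(I(II)(S(KK)))I
  step 1: SI(IS)(I(II)(S(KK)))I
  step 2: I(I(II)(S(KK)))(IS(I(II)(S(KK))))I
  step 3: I(II)(S(KK))(IS(I(II)(S(KK))))I
  step 4: II(S(KK))(IS(I(II)(S(KK))))I
  step 5: I(S(KK))(IS(I(II)(S(KK))))I
  step 6: S(KK)(IS(I(II)(S(KK))))I
  step 7: KKI(IS(I(II)(S(KK)))I)
  step 8: K(IS(I(II)(S(KK)))I)
  step 9: K(S(I(II)(S(KK)))I)
  step 10: K(S(II(S(KK)))I)
  step 11: K(S(I(S(KK)))I)
  step 12: K(S(S(KK))I)

Answer: normal form = K(S(S(KK))I)  (in 12 steps)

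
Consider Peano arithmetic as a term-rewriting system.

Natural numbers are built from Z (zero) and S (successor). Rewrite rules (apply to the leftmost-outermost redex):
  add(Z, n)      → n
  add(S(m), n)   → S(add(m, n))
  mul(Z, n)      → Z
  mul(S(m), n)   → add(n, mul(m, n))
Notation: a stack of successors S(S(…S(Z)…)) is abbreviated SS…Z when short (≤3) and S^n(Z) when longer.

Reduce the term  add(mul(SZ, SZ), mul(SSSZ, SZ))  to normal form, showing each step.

Answer: normal form = S^4(Z)  (in 16 steps)

Working:
  start: add(mul(SZ, SZ), mul(SSSZ, SZ))
  →1  add(add(SZ, mul(Z, SZ)), mul(SSSZ, SZ))
  →2  add(S(add(Z, mul(Z, SZ))), mul(SSSZ, SZ))
  →3  S(add(add(Z, mul(Z, SZ)), mul(SSSZ, SZ)))
  →4  S(add(mul(Z, SZ), mul(SSSZ, SZ)))
  →5  S(add(Z, mul(SSSZ, SZ)))
  →6  S(mul(SSSZ, SZ))
  →7  S(add(SZ, mul(SSZ, SZ)))
  →8  S(S(add(Z, mul(SSZ, SZ))))
  →9  S(S(mul(SSZ, SZ)))
  →10  S(S(add(SZ, mul(SZ, SZ))))
  →11  S(S(S(add(Z, mul(SZ, SZ)))))
  →12  S(S(S(mul(SZ, SZ))))
  →13  S(S(S(add(SZ, mul(Z, SZ)))))
  →14  S(S(S(S(add(Z, mul(Z, SZ))))))
  →15  S(S(S(S(mul(Z, SZ)))))
  →16  S^4(Z)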